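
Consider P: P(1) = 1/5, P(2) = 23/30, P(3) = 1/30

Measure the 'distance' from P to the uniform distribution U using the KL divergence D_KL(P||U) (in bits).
0.6631 bits

U(i) = 1/3 for all i

D_KL(P||U) = Σ P(x) log₂(P(x) / (1/3))
           = Σ P(x) log₂(P(x)) + log₂(3)
           = log₂(3) - H(P)

H(P) = -Σ P(x) log₂(P(x)):
  -P(1)·log₂(P(1)) = -(1/5)·log₂(1/5) = 0.46439
  -P(2)·log₂(P(2)) = -(23/30)·log₂(23/30) = 0.29389
  -P(3)·log₂(P(3)) = -(1/30)·log₂(1/30) = 0.16356
H(P) = 0.46439 + 0.29389 + 0.16356 = 0.92184 bits

log₂(3) = 1.58496 bits

D_KL(P||U) = 1.58496 - 0.92184 = 0.66312 ≈ 0.6631 bits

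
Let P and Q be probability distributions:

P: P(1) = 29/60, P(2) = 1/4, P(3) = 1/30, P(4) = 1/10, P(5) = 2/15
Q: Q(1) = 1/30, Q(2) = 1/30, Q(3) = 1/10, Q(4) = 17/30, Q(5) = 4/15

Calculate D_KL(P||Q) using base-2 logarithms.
2.1550 bits

D_KL(P||Q) = Σ P(x) log₂(P(x)/Q(x))

Computing term by term:
  P(1)·log₂(P(1)/Q(1)) = (29/60)·log₂((29/60)/(1/30)) = 1.86469
  P(2)·log₂(P(2)/Q(2)) = (1/4)·log₂((1/4)/(1/30)) = 0.72672
  P(3)·log₂(P(3)/Q(3)) = (1/30)·log₂((1/30)/(1/10)) = -0.05283
  P(4)·log₂(P(4)/Q(4)) = (1/10)·log₂((1/10)/(17/30)) = -0.25025
  P(5)·log₂(P(5)/Q(5)) = (2/15)·log₂((2/15)/(4/15)) = -0.13333

D_KL(P||Q) = 1.86469 + 0.72672 - 0.05283 - 0.25025 - 0.13333 = 2.15500 ≈ 2.1550 bits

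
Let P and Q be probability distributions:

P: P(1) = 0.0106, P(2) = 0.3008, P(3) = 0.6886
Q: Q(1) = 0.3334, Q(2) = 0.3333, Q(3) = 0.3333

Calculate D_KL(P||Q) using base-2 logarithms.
0.6236 bits

D_KL(P||Q) = Σ P(x) log₂(P(x)/Q(x))

Computing term by term:
  P(1)·log₂(P(1)/Q(1)) = 0.0106·log₂(0.0106/0.3334) = -0.05274
  P(2)·log₂(P(2)/Q(2)) = 0.3008·log₂(0.3008/0.3333) = -0.04452
  P(3)·log₂(P(3)/Q(3)) = 0.6886·log₂(0.6886/0.3333) = 0.72086

D_KL(P||Q) = -0.05274 - 0.04452 + 0.72086 = 0.62360 ≈ 0.6236 bits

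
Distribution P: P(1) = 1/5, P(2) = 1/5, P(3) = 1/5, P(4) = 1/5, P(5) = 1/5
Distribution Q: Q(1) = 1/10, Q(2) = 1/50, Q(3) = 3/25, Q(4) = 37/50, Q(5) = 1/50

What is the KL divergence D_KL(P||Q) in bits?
1.2987 bits

D_KL(P||Q) = Σ P(x) log₂(P(x)/Q(x))

Computing term by term:
  P(1)·log₂(P(1)/Q(1)) = (1/5)·log₂((1/5)/(1/10)) = 0.20000
  P(2)·log₂(P(2)/Q(2)) = (1/5)·log₂((1/5)/(1/50)) = 0.66439
  P(3)·log₂(P(3)/Q(3)) = (1/5)·log₂((1/5)/(3/25)) = 0.14739
  P(4)·log₂(P(4)/Q(4)) = (1/5)·log₂((1/5)/(37/50)) = -0.37751
  P(5)·log₂(P(5)/Q(5)) = (1/5)·log₂((1/5)/(1/50)) = 0.66439

D_KL(P||Q) = 0.20000 + 0.66439 + 0.14739 - 0.37751 + 0.66439 = 1.29866 ≈ 1.2987 bits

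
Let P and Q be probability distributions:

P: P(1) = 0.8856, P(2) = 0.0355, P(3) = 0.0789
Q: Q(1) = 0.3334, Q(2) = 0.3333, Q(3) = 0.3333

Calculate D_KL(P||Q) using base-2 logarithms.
0.9695 bits

D_KL(P||Q) = Σ P(x) log₂(P(x)/Q(x))

Computing term by term:
  P(1)·log₂(P(1)/Q(1)) = 0.8856·log₂(0.8856/0.3334) = 1.24817
  P(2)·log₂(P(2)/Q(2)) = 0.0355·log₂(0.0355/0.3333) = -0.11470
  P(3)·log₂(P(3)/Q(3)) = 0.0789·log₂(0.0789/0.3333) = -0.16401

D_KL(P||Q) = 1.24817 - 0.11470 - 0.16401 = 0.96946 ≈ 0.9695 bits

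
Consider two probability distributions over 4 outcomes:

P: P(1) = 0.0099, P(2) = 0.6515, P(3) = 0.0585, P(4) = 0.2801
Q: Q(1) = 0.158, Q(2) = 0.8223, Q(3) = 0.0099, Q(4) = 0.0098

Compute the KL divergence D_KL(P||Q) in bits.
1.2464 bits

D_KL(P||Q) = Σ P(x) log₂(P(x)/Q(x))

Computing term by term:
  P(1)·log₂(P(1)/Q(1)) = 0.0099·log₂(0.0099/0.158) = -0.03956
  P(2)·log₂(P(2)/Q(2)) = 0.6515·log₂(0.6515/0.8223) = -0.21884
  P(3)·log₂(P(3)/Q(3)) = 0.0585·log₂(0.0585/0.0099) = 0.14993
  P(4)·log₂(P(4)/Q(4)) = 0.2801·log₂(0.2801/0.0098) = 1.35485

D_KL(P||Q) = -0.03956 - 0.21884 + 0.14993 + 1.35485 = 1.24638 ≈ 1.2464 bits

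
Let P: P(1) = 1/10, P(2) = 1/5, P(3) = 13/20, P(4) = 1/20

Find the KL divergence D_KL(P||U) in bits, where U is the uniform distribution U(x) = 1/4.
0.5834 bits

U(i) = 1/4 for all i

D_KL(P||U) = Σ P(x) log₂(P(x) / (1/4))
           = Σ P(x) log₂(P(x)) + log₂(4)
           = log₂(4) - H(P)

H(P) = -Σ P(x) log₂(P(x)):
  -P(1)·log₂(P(1)) = -(1/10)·log₂(1/10) = 0.33219
  -P(2)·log₂(P(2)) = -(1/5)·log₂(1/5) = 0.46439
  -P(3)·log₂(P(3)) = -(13/20)·log₂(13/20) = 0.40397
  -P(4)·log₂(P(4)) = -(1/20)·log₂(1/20) = 0.21610
H(P) = 0.33219 + 0.46439 + 0.40397 + 0.21610 = 1.41665 bits

log₂(4) = 2.00000 bits

D_KL(P||U) = 2.00000 - 1.41665 = 0.58335 ≈ 0.5834 bits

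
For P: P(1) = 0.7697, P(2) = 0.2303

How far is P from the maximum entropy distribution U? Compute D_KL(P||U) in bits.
0.2215 bits

U(i) = 1/2 for all i

D_KL(P||U) = Σ P(x) log₂(P(x) / (1/2))
           = Σ P(x) log₂(P(x)) + log₂(2)
           = log₂(2) - H(P)

H(P) = -Σ P(x) log₂(P(x)):
  -P(1)·log₂(P(1)) = -(0.7697)·log₂(0.7697) = 0.29066
  -P(2)·log₂(P(2)) = -(0.2303)·log₂(0.2303) = 0.48787
H(P) = 0.29066 + 0.48787 = 0.77853 bits

log₂(2) = 1.00000 bits

D_KL(P||U) = 1.00000 - 0.77853 = 0.22147 ≈ 0.2215 bits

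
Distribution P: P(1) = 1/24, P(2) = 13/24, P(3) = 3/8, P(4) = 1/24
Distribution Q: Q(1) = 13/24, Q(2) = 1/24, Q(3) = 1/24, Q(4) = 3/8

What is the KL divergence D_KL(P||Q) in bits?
2.9069 bits

D_KL(P||Q) = Σ P(x) log₂(P(x)/Q(x))

Computing term by term:
  P(1)·log₂(P(1)/Q(1)) = (1/24)·log₂((1/24)/(13/24)) = -0.15418
  P(2)·log₂(P(2)/Q(2)) = (13/24)·log₂((13/24)/(1/24)) = 2.00440
  P(3)·log₂(P(3)/Q(3)) = (3/8)·log₂((3/8)/(1/24)) = 1.18872
  P(4)·log₂(P(4)/Q(4)) = (1/24)·log₂((1/24)/(3/8)) = -0.13208

D_KL(P||Q) = -0.15418 + 2.00440 + 1.18872 - 0.13208 = 2.90686 ≈ 2.9069 bits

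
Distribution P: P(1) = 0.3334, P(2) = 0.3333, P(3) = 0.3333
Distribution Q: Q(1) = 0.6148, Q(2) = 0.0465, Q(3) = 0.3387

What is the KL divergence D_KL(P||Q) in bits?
0.6450 bits

D_KL(P||Q) = Σ P(x) log₂(P(x)/Q(x))

Computing term by term:
  P(1)·log₂(P(1)/Q(1)) = 0.3334·log₂(0.3334/0.6148) = -0.29435
  P(2)·log₂(P(2)/Q(2)) = 0.3333·log₂(0.3333/0.0465) = 0.94708
  P(3)·log₂(P(3)/Q(3)) = 0.3333·log₂(0.3333/0.3387) = -0.00773

D_KL(P||Q) = -0.29435 + 0.94708 - 0.00773 = 0.64500 ≈ 0.6450 bits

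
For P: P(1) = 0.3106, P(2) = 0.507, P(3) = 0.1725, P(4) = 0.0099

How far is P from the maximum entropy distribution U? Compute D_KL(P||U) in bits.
0.4760 bits

U(i) = 1/4 for all i

D_KL(P||U) = Σ P(x) log₂(P(x) / (1/4))
           = Σ P(x) log₂(P(x)) + log₂(4)
           = log₂(4) - H(P)

H(P) = -Σ P(x) log₂(P(x)):
  -P(1)·log₂(P(1)) = -(0.3106)·log₂(0.3106) = 0.52394
  -P(2)·log₂(P(2)) = -(0.507)·log₂(0.507) = 0.49683
  -P(3)·log₂(P(3)) = -(0.1725)·log₂(0.1725) = 0.43734
  -P(4)·log₂(P(4)) = -(0.0099)·log₂(0.0099) = 0.06592
H(P) = 0.52394 + 0.49683 + 0.43734 + 0.06592 = 1.52403 bits

log₂(4) = 2.00000 bits

D_KL(P||U) = 2.00000 - 1.52403 = 0.47597 ≈ 0.4760 bits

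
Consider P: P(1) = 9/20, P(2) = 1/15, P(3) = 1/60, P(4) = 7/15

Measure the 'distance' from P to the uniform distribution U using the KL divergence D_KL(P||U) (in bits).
0.6096 bits

U(i) = 1/4 for all i

D_KL(P||U) = Σ P(x) log₂(P(x) / (1/4))
           = Σ P(x) log₂(P(x)) + log₂(4)
           = log₂(4) - H(P)

H(P) = -Σ P(x) log₂(P(x)):
  -P(1)·log₂(P(1)) = -(9/20)·log₂(9/20) = 0.51840
  -P(2)·log₂(P(2)) = -(1/15)·log₂(1/15) = 0.26046
  -P(3)·log₂(P(3)) = -(1/60)·log₂(1/60) = 0.09845
  -P(4)·log₂(P(4)) = -(7/15)·log₂(7/15) = 0.51312
H(P) = 0.51840 + 0.26046 + 0.09845 + 0.51312 = 1.39043 bits

log₂(4) = 2.00000 bits

D_KL(P||U) = 2.00000 - 1.39043 = 0.60957 ≈ 0.6096 bits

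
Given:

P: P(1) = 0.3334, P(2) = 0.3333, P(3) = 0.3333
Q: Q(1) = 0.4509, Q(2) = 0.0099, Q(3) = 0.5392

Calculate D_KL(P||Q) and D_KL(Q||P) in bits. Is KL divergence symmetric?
D_KL(P||Q) = 1.3144 bits, D_KL(Q||P) = 0.5204 bits. No, KL divergence is not symmetric.

D_KL(P||Q) = Σ P(x) log₂(P(x)/Q(x))

Computing term by term:
  P(1)·log₂(P(1)/Q(1)) = 0.3334·log₂(0.3334/0.4509) = -0.14521
  P(2)·log₂(P(2)/Q(2)) = 0.3333·log₂(0.3333/0.0099) = 1.69091
  P(3)·log₂(P(3)/Q(3)) = 0.3333·log₂(0.3333/0.5392) = -0.23131

D_KL(P||Q) = -0.14521 + 1.69091 - 0.23131 = 1.31439 ≈ 1.3144 bits

D_KL(Q||P) = Σ Q(x) log₂(Q(x)/P(x))

Computing term by term:
  Q(1)·log₂(Q(1)/P(1)) = 0.4509·log₂(0.4509/0.3334) = 0.19639
  Q(2)·log₂(Q(2)/P(2)) = 0.0099·log₂(0.0099/0.3333) = -0.05023
  Q(3)·log₂(Q(3)/P(3)) = 0.5392·log₂(0.5392/0.3333) = 0.37420

D_KL(Q||P) = 0.19639 - 0.05023 + 0.37420 = 0.52036 ≈ 0.5204 bits

These are NOT equal (difference: 0.7940 bits). KL divergence is asymmetric: D_KL(P||Q) ≠ D_KL(Q||P) in general.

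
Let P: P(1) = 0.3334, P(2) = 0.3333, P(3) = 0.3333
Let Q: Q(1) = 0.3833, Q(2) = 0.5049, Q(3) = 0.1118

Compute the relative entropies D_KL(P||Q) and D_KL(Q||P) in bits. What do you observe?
D_KL(P||Q) = 0.2585 bits, D_KL(Q||P) = 0.2035 bits. The two directions give different values (D_KL(P||Q) exceeds D_KL(Q||P) by 0.0550 bits): KL divergence is asymmetric.

D_KL(P||Q) = Σ P(x) log₂(P(x)/Q(x))

Computing term by term:
  P(1)·log₂(P(1)/Q(1)) = 0.3334·log₂(0.3334/0.3833) = -0.06709
  P(2)·log₂(P(2)/Q(2)) = 0.3333·log₂(0.3333/0.5049) = -0.19971
  P(3)·log₂(P(3)/Q(3)) = 0.3333·log₂(0.3333/0.1118) = 0.52525

D_KL(P||Q) = -0.06709 - 0.19971 + 0.52525 = 0.25845 ≈ 0.2585 bits

D_KL(Q||P) = Σ Q(x) log₂(Q(x)/P(x))

Computing term by term:
  Q(1)·log₂(Q(1)/P(1)) = 0.3833·log₂(0.3833/0.3334) = 0.07713
  Q(2)·log₂(Q(2)/P(2)) = 0.5049·log₂(0.5049/0.3333) = 0.30252
  Q(3)·log₂(Q(3)/P(3)) = 0.1118·log₂(0.1118/0.3333) = -0.17619

D_KL(Q||P) = 0.07713 + 0.30252 - 0.17619 = 0.20346 ≈ 0.2035 bits

These are NOT equal (difference: 0.0550 bits). KL divergence is asymmetric: D_KL(P||Q) ≠ D_KL(Q||P) in general.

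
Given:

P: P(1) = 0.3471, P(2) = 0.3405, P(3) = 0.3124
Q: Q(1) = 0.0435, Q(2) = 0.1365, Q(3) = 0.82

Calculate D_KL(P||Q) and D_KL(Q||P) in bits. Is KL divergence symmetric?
D_KL(P||Q) = 1.0541 bits, D_KL(Q||P) = 0.8313 bits. No, KL divergence is not symmetric.

D_KL(P||Q) = Σ P(x) log₂(P(x)/Q(x))

Computing term by term:
  P(1)·log₂(P(1)/Q(1)) = 0.3471·log₂(0.3471/0.0435) = 1.04000
  P(2)·log₂(P(2)/Q(2)) = 0.3405·log₂(0.3405/0.1365) = 0.44904
  P(3)·log₂(P(3)/Q(3)) = 0.3124·log₂(0.3124/0.82) = -0.43493

D_KL(P||Q) = 1.04000 + 0.44904 - 0.43493 = 1.05411 ≈ 1.0541 bits

D_KL(Q||P) = Σ Q(x) log₂(Q(x)/P(x))

Computing term by term:
  Q(1)·log₂(Q(1)/P(1)) = 0.0435·log₂(0.0435/0.3471) = -0.13034
  Q(2)·log₂(Q(2)/P(2)) = 0.1365·log₂(0.1365/0.3405) = -0.18001
  Q(3)·log₂(Q(3)/P(3)) = 0.82·log₂(0.82/0.3124) = 1.14163

D_KL(Q||P) = -0.13034 - 0.18001 + 1.14163 = 0.83128 ≈ 0.8313 bits

These are NOT equal (difference: 0.2228 bits). KL divergence is asymmetric: D_KL(P||Q) ≠ D_KL(Q||P) in general.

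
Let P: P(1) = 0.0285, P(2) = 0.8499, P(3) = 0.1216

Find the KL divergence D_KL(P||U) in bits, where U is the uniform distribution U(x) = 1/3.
0.8696 bits

U(i) = 1/3 for all i

D_KL(P||U) = Σ P(x) log₂(P(x) / (1/3))
           = Σ P(x) log₂(P(x)) + log₂(3)
           = log₂(3) - H(P)

H(P) = -Σ P(x) log₂(P(x)):
  -P(1)·log₂(P(1)) = -(0.0285)·log₂(0.0285) = 0.14629
  -P(2)·log₂(P(2)) = -(0.8499)·log₂(0.8499) = 0.19942
  -P(3)·log₂(P(3)) = -(0.1216)·log₂(0.1216) = 0.36964
H(P) = 0.14629 + 0.19942 + 0.36964 = 0.71535 bits

log₂(3) = 1.58496 bits

D_KL(P||U) = 1.58496 - 0.71535 = 0.86961 ≈ 0.8696 bits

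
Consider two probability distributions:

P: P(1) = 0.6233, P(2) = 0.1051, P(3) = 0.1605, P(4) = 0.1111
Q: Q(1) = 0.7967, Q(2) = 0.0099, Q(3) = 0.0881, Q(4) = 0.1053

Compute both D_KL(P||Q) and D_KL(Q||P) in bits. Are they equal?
D_KL(P||Q) = 0.2850 bits, D_KL(Q||P) = 0.1640 bits. No, they are not equal.

D_KL(P||Q) = Σ P(x) log₂(P(x)/Q(x))

Computing term by term:
  P(1)·log₂(P(1)/Q(1)) = 0.6233·log₂(0.6233/0.7967) = -0.22072
  P(2)·log₂(P(2)/Q(2)) = 0.1051·log₂(0.1051/0.0099) = 0.35820
  P(3)·log₂(P(3)/Q(3)) = 0.1605·log₂(0.1605/0.0881) = 0.13889
  P(4)·log₂(P(4)/Q(4)) = 0.1111·log₂(0.1111/0.1053) = 0.00859

D_KL(P||Q) = -0.22072 + 0.35820 + 0.13889 + 0.00859 = 0.28496 ≈ 0.2850 bits

D_KL(Q||P) = Σ Q(x) log₂(Q(x)/P(x))

Computing term by term:
  Q(1)·log₂(Q(1)/P(1)) = 0.7967·log₂(0.7967/0.6233) = 0.28212
  Q(2)·log₂(Q(2)/P(2)) = 0.0099·log₂(0.0099/0.1051) = -0.03374
  Q(3)·log₂(Q(3)/P(3)) = 0.0881·log₂(0.0881/0.1605) = -0.07624
  Q(4)·log₂(Q(4)/P(4)) = 0.1053·log₂(0.1053/0.1111) = -0.00815

D_KL(Q||P) = 0.28212 - 0.03374 - 0.07624 - 0.00815 = 0.16399 ≈ 0.1640 bits

These are NOT equal (difference: 0.1210 bits). KL divergence is asymmetric: D_KL(P||Q) ≠ D_KL(Q||P) in general.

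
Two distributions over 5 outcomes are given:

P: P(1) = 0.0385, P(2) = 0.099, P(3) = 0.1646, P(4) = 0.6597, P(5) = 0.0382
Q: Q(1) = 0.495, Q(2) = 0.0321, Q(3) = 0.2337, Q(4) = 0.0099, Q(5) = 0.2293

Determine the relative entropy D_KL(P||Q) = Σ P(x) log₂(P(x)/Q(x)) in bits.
3.8336 bits

D_KL(P||Q) = Σ P(x) log₂(P(x)/Q(x))

Computing term by term:
  P(1)·log₂(P(1)/Q(1)) = 0.0385·log₂(0.0385/0.495) = -0.14185
  P(2)·log₂(P(2)/Q(2)) = 0.099·log₂(0.099/0.0321) = 0.16086
  P(3)·log₂(P(3)/Q(3)) = 0.1646·log₂(0.1646/0.2337) = -0.08324
  P(4)·log₂(P(4)/Q(4)) = 0.6597·log₂(0.6597/0.0099) = 3.99662
  P(5)·log₂(P(5)/Q(5)) = 0.0382·log₂(0.0382/0.2293) = -0.09877

D_KL(P||Q) = -0.14185 + 0.16086 - 0.08324 + 3.99662 - 0.09877 = 3.83362 ≈ 3.8336 bits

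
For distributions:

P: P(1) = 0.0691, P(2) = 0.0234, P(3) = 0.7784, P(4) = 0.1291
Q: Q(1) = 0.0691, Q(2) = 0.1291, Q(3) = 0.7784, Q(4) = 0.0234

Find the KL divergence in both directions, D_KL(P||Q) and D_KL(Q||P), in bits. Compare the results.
D_KL(P||Q) = 0.2604 bits, D_KL(Q||P) = 0.2604 bits. The two directions give exactly the same value for this pair.

D_KL(P||Q) = Σ P(x) log₂(P(x)/Q(x))

Computing term by term:
  P(1)·log₂(P(1)/Q(1)) = 0.0691·log₂(0.0691/0.0691) = 0.00000
  P(2)·log₂(P(2)/Q(2)) = 0.0234·log₂(0.0234/0.1291) = -0.05766
  P(3)·log₂(P(3)/Q(3)) = 0.7784·log₂(0.7784/0.7784) = 0.00000
  P(4)·log₂(P(4)/Q(4)) = 0.1291·log₂(0.1291/0.0234) = 0.31809

D_KL(P||Q) = 0.00000 - 0.05766 + 0.00000 + 0.31809 = 0.26043 ≈ 0.2604 bits

D_KL(Q||P) = Σ Q(x) log₂(Q(x)/P(x))

Computing term by term:
  Q(1)·log₂(Q(1)/P(1)) = 0.0691·log₂(0.0691/0.0691) = 0.00000
  Q(2)·log₂(Q(2)/P(2)) = 0.1291·log₂(0.1291/0.0234) = 0.31809
  Q(3)·log₂(Q(3)/P(3)) = 0.7784·log₂(0.7784/0.7784) = 0.00000
  Q(4)·log₂(Q(4)/P(4)) = 0.0234·log₂(0.0234/0.1291) = -0.05766

D_KL(Q||P) = 0.00000 + 0.31809 + 0.00000 - 0.05766 = 0.26043 ≈ 0.2604 bits

These ARE equal here. Q is P with outcomes relabeled (Q(2) = P(4), Q(4) = P(2)) by a relabeling that is its own inverse, so the two sums contain exactly the same terms in a different order. This is a special case — KL divergence is not symmetric in general: D_KL(P||Q) ≠ D_KL(Q||P) for most P, Q.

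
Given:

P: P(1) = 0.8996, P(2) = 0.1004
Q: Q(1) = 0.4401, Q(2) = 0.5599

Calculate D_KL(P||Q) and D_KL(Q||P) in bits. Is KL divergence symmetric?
D_KL(P||Q) = 0.6790 bits, D_KL(Q||P) = 0.9343 bits. No, KL divergence is not symmetric.

D_KL(P||Q) = Σ P(x) log₂(P(x)/Q(x))

Computing term by term:
  P(1)·log₂(P(1)/Q(1)) = 0.8996·log₂(0.8996/0.4401) = 0.92789
  P(2)·log₂(P(2)/Q(2)) = 0.1004·log₂(0.1004/0.5599) = -0.24893

D_KL(P||Q) = 0.92789 - 0.24893 = 0.67896 ≈ 0.6790 bits

D_KL(Q||P) = Σ Q(x) log₂(Q(x)/P(x))

Computing term by term:
  Q(1)·log₂(Q(1)/P(1)) = 0.4401·log₂(0.4401/0.8996) = -0.45394
  Q(2)·log₂(Q(2)/P(2)) = 0.5599·log₂(0.5599/0.1004) = 1.38822

D_KL(Q||P) = -0.45394 + 1.38822 = 0.93428 ≈ 0.9343 bits

These are NOT equal (difference: 0.2553 bits). KL divergence is asymmetric: D_KL(P||Q) ≠ D_KL(Q||P) in general.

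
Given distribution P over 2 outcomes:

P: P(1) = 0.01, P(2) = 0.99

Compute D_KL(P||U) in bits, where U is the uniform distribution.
0.9192 bits

U(i) = 1/2 for all i

D_KL(P||U) = Σ P(x) log₂(P(x) / (1/2))
           = Σ P(x) log₂(P(x)) + log₂(2)
           = log₂(2) - H(P)

H(P) = -Σ P(x) log₂(P(x)):
  -P(1)·log₂(P(1)) = -(0.01)·log₂(0.01) = 0.06644
  -P(2)·log₂(P(2)) = -(0.99)·log₂(0.99) = 0.01435
H(P) = 0.06644 + 0.01435 = 0.08079 bits

log₂(2) = 1.00000 bits

D_KL(P||U) = 1.00000 - 0.08079 = 0.91921 ≈ 0.9192 bits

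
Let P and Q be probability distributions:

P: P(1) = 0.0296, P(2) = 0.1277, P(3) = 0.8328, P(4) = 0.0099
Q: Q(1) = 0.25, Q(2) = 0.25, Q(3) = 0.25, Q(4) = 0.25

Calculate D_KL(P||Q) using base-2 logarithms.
1.1848 bits

D_KL(P||Q) = Σ P(x) log₂(P(x)/Q(x))

Computing term by term:
  P(1)·log₂(P(1)/Q(1)) = 0.0296·log₂(0.0296/0.25) = -0.09112
  P(2)·log₂(P(2)/Q(2)) = 0.1277·log₂(0.1277/0.25) = -0.12376
  P(3)·log₂(P(3)/Q(3)) = 0.8328·log₂(0.8328/0.25) = 1.44578
  P(4)·log₂(P(4)/Q(4)) = 0.0099·log₂(0.0099/0.25) = -0.04612

D_KL(P||Q) = -0.09112 - 0.12376 + 1.44578 - 0.04612 = 1.18478 ≈ 1.1848 bits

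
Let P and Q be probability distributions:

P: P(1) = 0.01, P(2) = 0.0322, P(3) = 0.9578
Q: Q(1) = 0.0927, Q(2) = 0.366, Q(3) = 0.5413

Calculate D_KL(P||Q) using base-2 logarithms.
0.6435 bits

D_KL(P||Q) = Σ P(x) log₂(P(x)/Q(x))

Computing term by term:
  P(1)·log₂(P(1)/Q(1)) = 0.01·log₂(0.01/0.0927) = -0.03213
  P(2)·log₂(P(2)/Q(2)) = 0.0322·log₂(0.0322/0.366) = -0.11292
  P(3)·log₂(P(3)/Q(3)) = 0.9578·log₂(0.9578/0.5413) = 0.78855

D_KL(P||Q) = -0.03213 - 0.11292 + 0.78855 = 0.64350 ≈ 0.6435 bits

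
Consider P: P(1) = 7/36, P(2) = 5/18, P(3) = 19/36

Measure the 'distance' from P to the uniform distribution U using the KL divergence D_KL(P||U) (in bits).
0.1256 bits

U(i) = 1/3 for all i

D_KL(P||U) = Σ P(x) log₂(P(x) / (1/3))
           = Σ P(x) log₂(P(x)) + log₂(3)
           = log₂(3) - H(P)

H(P) = -Σ P(x) log₂(P(x)):
  -P(1)·log₂(P(1)) = -(7/36)·log₂(7/36) = 0.45939
  -P(2)·log₂(P(2)) = -(5/18)·log₂(5/18) = 0.51333
  -P(3)·log₂(P(3)) = -(19/36)·log₂(19/36) = 0.48661
H(P) = 0.45939 + 0.51333 + 0.48661 = 1.45933 bits

log₂(3) = 1.58496 bits

D_KL(P||U) = 1.58496 - 1.45933 = 0.12563 ≈ 0.1256 bits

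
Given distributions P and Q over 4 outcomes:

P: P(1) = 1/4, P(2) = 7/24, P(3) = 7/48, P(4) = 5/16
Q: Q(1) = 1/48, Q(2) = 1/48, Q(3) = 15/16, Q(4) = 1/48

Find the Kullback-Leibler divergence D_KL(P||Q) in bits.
2.8361 bits

D_KL(P||Q) = Σ P(x) log₂(P(x)/Q(x))

Computing term by term:
  P(1)·log₂(P(1)/Q(1)) = (1/4)·log₂((1/4)/(1/48)) = 0.89624
  P(2)·log₂(P(2)/Q(2)) = (7/24)·log₂((7/24)/(1/48)) = 1.11048
  P(3)·log₂(P(3)/Q(3)) = (7/48)·log₂((7/48)/(15/16)) = -0.39149
  P(4)·log₂(P(4)/Q(4)) = (5/16)·log₂((5/16)/(1/48)) = 1.22090

D_KL(P||Q) = 0.89624 + 1.11048 - 0.39149 + 1.22090 = 2.83613 ≈ 2.8361 bits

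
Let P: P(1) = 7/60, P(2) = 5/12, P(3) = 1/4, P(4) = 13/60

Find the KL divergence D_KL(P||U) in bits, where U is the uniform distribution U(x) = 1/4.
0.1341 bits

U(i) = 1/4 for all i

D_KL(P||U) = Σ P(x) log₂(P(x) / (1/4))
           = Σ P(x) log₂(P(x)) + log₂(4)
           = log₂(4) - H(P)

H(P) = -Σ P(x) log₂(P(x)):
  -P(1)·log₂(P(1)) = -(7/60)·log₂(7/60) = 0.36161
  -P(2)·log₂(P(2)) = -(5/12)·log₂(5/12) = 0.52626
  -P(3)·log₂(P(3)) = -(1/4)·log₂(1/4) = 0.50000
  -P(4)·log₂(P(4)) = -(13/60)·log₂(13/60) = 0.47806
H(P) = 0.36161 + 0.52626 + 0.50000 + 0.47806 = 1.86593 bits

log₂(4) = 2.00000 bits

D_KL(P||U) = 2.00000 - 1.86593 = 0.13407 ≈ 0.1341 bits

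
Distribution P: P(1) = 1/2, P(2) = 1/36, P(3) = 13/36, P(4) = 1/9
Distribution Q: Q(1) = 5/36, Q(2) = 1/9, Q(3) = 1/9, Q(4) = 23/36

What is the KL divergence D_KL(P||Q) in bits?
1.2021 bits

D_KL(P||Q) = Σ P(x) log₂(P(x)/Q(x))

Computing term by term:
  P(1)·log₂(P(1)/Q(1)) = (1/2)·log₂((1/2)/(5/36)) = 0.92400
  P(2)·log₂(P(2)/Q(2)) = (1/36)·log₂((1/36)/(1/9)) = -0.05556
  P(3)·log₂(P(3)/Q(3)) = (13/36)·log₂((13/36)/(1/9)) = 0.61405
  P(4)·log₂(P(4)/Q(4)) = (1/9)·log₂((1/9)/(23/36)) = -0.28040

D_KL(P||Q) = 0.92400 - 0.05556 + 0.61405 - 0.28040 = 1.20209 ≈ 1.2021 bits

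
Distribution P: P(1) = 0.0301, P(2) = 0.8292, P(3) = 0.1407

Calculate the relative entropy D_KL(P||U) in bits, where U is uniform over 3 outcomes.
0.8107 bits

U(i) = 1/3 for all i

D_KL(P||U) = Σ P(x) log₂(P(x) / (1/3))
           = Σ P(x) log₂(P(x)) + log₂(3)
           = log₂(3) - H(P)

H(P) = -Σ P(x) log₂(P(x)):
  -P(1)·log₂(P(1)) = -(0.0301)·log₂(0.0301) = 0.15213
  -P(2)·log₂(P(2)) = -(0.8292)·log₂(0.8292) = 0.22406
  -P(3)·log₂(P(3)) = -(0.1407)·log₂(0.1407) = 0.39808
H(P) = 0.15213 + 0.22406 + 0.39808 = 0.77427 bits

log₂(3) = 1.58496 bits

D_KL(P||U) = 1.58496 - 0.77427 = 0.81069 ≈ 0.8107 bits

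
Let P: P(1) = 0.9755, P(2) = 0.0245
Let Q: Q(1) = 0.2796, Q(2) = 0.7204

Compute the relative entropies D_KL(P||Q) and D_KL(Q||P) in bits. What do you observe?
D_KL(P||Q) = 1.6391 bits, D_KL(Q||P) = 3.0100 bits. The two directions give different values (D_KL(Q||P) exceeds D_KL(P||Q) by 1.3709 bits): KL divergence is asymmetric.

D_KL(P||Q) = Σ P(x) log₂(P(x)/Q(x))

Computing term by term:
  P(1)·log₂(P(1)/Q(1)) = 0.9755·log₂(0.9755/0.2796) = 1.75861
  P(2)·log₂(P(2)/Q(2)) = 0.0245·log₂(0.0245/0.7204) = -0.11951

D_KL(P||Q) = 1.75861 - 0.11951 = 1.63910 ≈ 1.6391 bits

D_KL(Q||P) = Σ Q(x) log₂(Q(x)/P(x))

Computing term by term:
  Q(1)·log₂(Q(1)/P(1)) = 0.2796·log₂(0.2796/0.9755) = -0.50406
  Q(2)·log₂(Q(2)/P(2)) = 0.7204·log₂(0.7204/0.0245) = 3.51407

D_KL(Q||P) = -0.50406 + 3.51407 = 3.01001 ≈ 3.0100 bits

These are NOT equal (difference: 1.3709 bits). KL divergence is asymmetric: D_KL(P||Q) ≠ D_KL(Q||P) in general.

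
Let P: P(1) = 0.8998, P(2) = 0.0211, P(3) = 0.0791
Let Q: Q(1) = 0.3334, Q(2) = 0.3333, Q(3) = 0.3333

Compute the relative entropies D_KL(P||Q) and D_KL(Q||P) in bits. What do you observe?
D_KL(P||Q) = 1.0407 bits, D_KL(Q||P) = 1.5411 bits. The two directions give different values (D_KL(Q||P) exceeds D_KL(P||Q) by 0.5004 bits): KL divergence is asymmetric.

D_KL(P||Q) = Σ P(x) log₂(P(x)/Q(x))

Computing term by term:
  P(1)·log₂(P(1)/Q(1)) = 0.8998·log₂(0.8998/0.3334) = 1.28883
  P(2)·log₂(P(2)/Q(2)) = 0.0211·log₂(0.0211/0.3333) = -0.08401
  P(3)·log₂(P(3)/Q(3)) = 0.0791·log₂(0.0791/0.3333) = -0.16414

D_KL(P||Q) = 1.28883 - 0.08401 - 0.16414 = 1.04068 ≈ 1.0407 bits

D_KL(Q||P) = Σ Q(x) log₂(Q(x)/P(x))

Computing term by term:
  Q(1)·log₂(Q(1)/P(1)) = 0.3334·log₂(0.3334/0.8998) = -0.47755
  Q(2)·log₂(Q(2)/P(2)) = 0.3333·log₂(0.3333/0.0211) = 1.32704
  Q(3)·log₂(Q(3)/P(3)) = 0.3333·log₂(0.3333/0.0791) = 0.69162

D_KL(Q||P) = -0.47755 + 1.32704 + 0.69162 = 1.54111 ≈ 1.5411 bits

These are NOT equal (difference: 0.5004 bits). KL divergence is asymmetric: D_KL(P||Q) ≠ D_KL(Q||P) in general.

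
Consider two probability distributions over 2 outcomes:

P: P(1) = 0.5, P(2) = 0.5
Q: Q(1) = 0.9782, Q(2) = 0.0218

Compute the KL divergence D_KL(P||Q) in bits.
1.7757 bits

D_KL(P||Q) = Σ P(x) log₂(P(x)/Q(x))

Computing term by term:
  P(1)·log₂(P(1)/Q(1)) = 0.5·log₂(0.5/0.9782) = -0.48410
  P(2)·log₂(P(2)/Q(2)) = 0.5·log₂(0.5/0.0218) = 2.25976

D_KL(P||Q) = -0.48410 + 2.25976 = 1.77566 ≈ 1.7757 bits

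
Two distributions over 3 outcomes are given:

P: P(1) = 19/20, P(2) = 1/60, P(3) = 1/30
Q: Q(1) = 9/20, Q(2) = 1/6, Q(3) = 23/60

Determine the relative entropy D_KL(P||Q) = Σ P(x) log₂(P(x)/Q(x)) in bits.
0.8513 bits

D_KL(P||Q) = Σ P(x) log₂(P(x)/Q(x))

Computing term by term:
  P(1)·log₂(P(1)/Q(1)) = (19/20)·log₂((19/20)/(9/20)) = 1.02410
  P(2)·log₂(P(2)/Q(2)) = (1/60)·log₂((1/60)/(1/6)) = -0.05537
  P(3)·log₂(P(3)/Q(3)) = (1/30)·log₂((1/30)/(23/60)) = -0.11745

D_KL(P||Q) = 1.02410 - 0.05537 - 0.11745 = 0.85128 ≈ 0.8513 bits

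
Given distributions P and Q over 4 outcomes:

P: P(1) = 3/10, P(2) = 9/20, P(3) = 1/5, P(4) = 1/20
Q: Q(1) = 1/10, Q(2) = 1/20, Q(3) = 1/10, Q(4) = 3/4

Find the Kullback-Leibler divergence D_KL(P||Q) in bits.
1.9066 bits

D_KL(P||Q) = Σ P(x) log₂(P(x)/Q(x))

Computing term by term:
  P(1)·log₂(P(1)/Q(1)) = (3/10)·log₂((3/10)/(1/10)) = 0.47549
  P(2)·log₂(P(2)/Q(2)) = (9/20)·log₂((9/20)/(1/20)) = 1.42647
  P(3)·log₂(P(3)/Q(3)) = (1/5)·log₂((1/5)/(1/10)) = 0.20000
  P(4)·log₂(P(4)/Q(4)) = (1/20)·log₂((1/20)/(3/4)) = -0.19534

D_KL(P||Q) = 0.47549 + 1.42647 + 0.20000 - 0.19534 = 1.90662 ≈ 1.9066 bits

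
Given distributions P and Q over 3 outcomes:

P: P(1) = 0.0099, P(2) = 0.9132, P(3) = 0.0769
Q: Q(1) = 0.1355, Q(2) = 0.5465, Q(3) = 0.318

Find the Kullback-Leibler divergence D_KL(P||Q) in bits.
0.4816 bits

D_KL(P||Q) = Σ P(x) log₂(P(x)/Q(x))

Computing term by term:
  P(1)·log₂(P(1)/Q(1)) = 0.0099·log₂(0.0099/0.1355) = -0.03737
  P(2)·log₂(P(2)/Q(2)) = 0.9132·log₂(0.9132/0.5465) = 0.67642
  P(3)·log₂(P(3)/Q(3)) = 0.0769·log₂(0.0769/0.318) = -0.15749

D_KL(P||Q) = -0.03737 + 0.67642 - 0.15749 = 0.48156 ≈ 0.4816 bits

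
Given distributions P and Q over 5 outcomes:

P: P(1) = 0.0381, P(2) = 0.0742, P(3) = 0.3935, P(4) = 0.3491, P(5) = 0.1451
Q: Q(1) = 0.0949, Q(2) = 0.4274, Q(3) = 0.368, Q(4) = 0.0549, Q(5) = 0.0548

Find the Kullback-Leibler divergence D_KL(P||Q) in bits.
0.9359 bits

D_KL(P||Q) = Σ P(x) log₂(P(x)/Q(x))

Computing term by term:
  P(1)·log₂(P(1)/Q(1)) = 0.0381·log₂(0.0381/0.0949) = -0.05016
  P(2)·log₂(P(2)/Q(2)) = 0.0742·log₂(0.0742/0.4274) = -0.18744
  P(3)·log₂(P(3)/Q(3)) = 0.3935·log₂(0.3935/0.368) = 0.03803
  P(4)·log₂(P(4)/Q(4)) = 0.3491·log₂(0.3491/0.0549) = 0.93166
  P(5)·log₂(P(5)/Q(5)) = 0.1451·log₂(0.1451/0.0548) = 0.20384

D_KL(P||Q) = -0.05016 - 0.18744 + 0.03803 + 0.93166 + 0.20384 = 0.93593 ≈ 0.9359 bits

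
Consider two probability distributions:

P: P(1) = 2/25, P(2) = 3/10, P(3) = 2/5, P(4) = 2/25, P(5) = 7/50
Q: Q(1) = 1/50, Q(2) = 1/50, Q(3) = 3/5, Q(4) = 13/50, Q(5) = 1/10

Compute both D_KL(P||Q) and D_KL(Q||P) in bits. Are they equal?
D_KL(P||Q) = 1.0300 bits, D_KL(Q||P) = 0.6264 bits. No, they are not equal.

D_KL(P||Q) = Σ P(x) log₂(P(x)/Q(x))

Computing term by term:
  P(1)·log₂(P(1)/Q(1)) = (2/25)·log₂((2/25)/(1/50)) = 0.16000
  P(2)·log₂(P(2)/Q(2)) = (3/10)·log₂((3/10)/(1/50)) = 1.17207
  P(3)·log₂(P(3)/Q(3)) = (2/5)·log₂((2/5)/(3/5)) = -0.23399
  P(4)·log₂(P(4)/Q(4)) = (2/25)·log₂((2/25)/(13/50)) = -0.13604
  P(5)·log₂(P(5)/Q(5)) = (7/50)·log₂((7/50)/(1/10)) = 0.06796

D_KL(P||Q) = 0.16000 + 1.17207 - 0.23399 - 0.13604 + 0.06796 = 1.03000 ≈ 1.0300 bits

D_KL(Q||P) = Σ Q(x) log₂(Q(x)/P(x))

Computing term by term:
  Q(1)·log₂(Q(1)/P(1)) = (1/50)·log₂((1/50)/(2/25)) = -0.04000
  Q(2)·log₂(Q(2)/P(2)) = (1/50)·log₂((1/50)/(3/10)) = -0.07814
  Q(3)·log₂(Q(3)/P(3)) = (3/5)·log₂((3/5)/(2/5)) = 0.35098
  Q(4)·log₂(Q(4)/P(4)) = (13/50)·log₂((13/50)/(2/25)) = 0.44211
  Q(5)·log₂(Q(5)/P(5)) = (1/10)·log₂((1/10)/(7/50)) = -0.04854

D_KL(Q||P) = -0.04000 - 0.07814 + 0.35098 + 0.44211 - 0.04854 = 0.62641 ≈ 0.6264 bits

These are NOT equal (difference: 0.4036 bits). KL divergence is asymmetric: D_KL(P||Q) ≠ D_KL(Q||P) in general.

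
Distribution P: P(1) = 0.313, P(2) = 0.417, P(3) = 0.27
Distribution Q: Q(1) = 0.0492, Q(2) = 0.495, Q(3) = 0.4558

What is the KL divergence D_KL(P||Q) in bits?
0.5284 bits

D_KL(P||Q) = Σ P(x) log₂(P(x)/Q(x))

Computing term by term:
  P(1)·log₂(P(1)/Q(1)) = 0.313·log₂(0.313/0.0492) = 0.83553
  P(2)·log₂(P(2)/Q(2)) = 0.417·log₂(0.417/0.495) = -0.10316
  P(3)·log₂(P(3)/Q(3)) = 0.27·log₂(0.27/0.4558) = -0.20397

D_KL(P||Q) = 0.83553 - 0.10316 - 0.20397 = 0.52840 ≈ 0.5284 bits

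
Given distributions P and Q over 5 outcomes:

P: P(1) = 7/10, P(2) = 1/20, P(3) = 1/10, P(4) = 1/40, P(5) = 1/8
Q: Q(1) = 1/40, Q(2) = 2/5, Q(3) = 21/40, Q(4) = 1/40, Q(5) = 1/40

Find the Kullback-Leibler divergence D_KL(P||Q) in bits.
3.2662 bits

D_KL(P||Q) = Σ P(x) log₂(P(x)/Q(x))

Computing term by term:
  P(1)·log₂(P(1)/Q(1)) = (7/10)·log₂((7/10)/(1/40)) = 3.36515
  P(2)·log₂(P(2)/Q(2)) = (1/20)·log₂((1/20)/(2/5)) = -0.15000
  P(3)·log₂(P(3)/Q(3)) = (1/10)·log₂((1/10)/(21/40)) = -0.23923
  P(4)·log₂(P(4)/Q(4)) = (1/40)·log₂((1/40)/(1/40)) = 0.00000
  P(5)·log₂(P(5)/Q(5)) = (1/8)·log₂((1/8)/(1/40)) = 0.29024

D_KL(P||Q) = 3.36515 - 0.15000 - 0.23923 + 0.00000 + 0.29024 = 3.26616 ≈ 3.2662 bits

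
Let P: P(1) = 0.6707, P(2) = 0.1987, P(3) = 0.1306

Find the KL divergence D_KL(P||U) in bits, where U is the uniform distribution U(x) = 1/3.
0.3517 bits

U(i) = 1/3 for all i

D_KL(P||U) = Σ P(x) log₂(P(x) / (1/3))
           = Σ P(x) log₂(P(x)) + log₂(3)
           = log₂(3) - H(P)

H(P) = -Σ P(x) log₂(P(x)):
  -P(1)·log₂(P(1)) = -(0.6707)·log₂(0.6707) = 0.38650
  -P(2)·log₂(P(2)) = -(0.1987)·log₂(0.1987) = 0.46324
  -P(3)·log₂(P(3)) = -(0.1306)·log₂(0.1306) = 0.38354
H(P) = 0.38650 + 0.46324 + 0.38354 = 1.23328 bits

log₂(3) = 1.58496 bits

D_KL(P||U) = 1.58496 - 1.23328 = 0.35168 ≈ 0.3517 bits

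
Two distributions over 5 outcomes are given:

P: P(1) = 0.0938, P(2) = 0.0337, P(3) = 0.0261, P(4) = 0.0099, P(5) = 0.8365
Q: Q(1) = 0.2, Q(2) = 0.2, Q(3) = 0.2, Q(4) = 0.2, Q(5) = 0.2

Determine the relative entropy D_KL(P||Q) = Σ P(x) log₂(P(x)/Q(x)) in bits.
1.4182 bits

D_KL(P||Q) = Σ P(x) log₂(P(x)/Q(x))

Computing term by term:
  P(1)·log₂(P(1)/Q(1)) = 0.0938·log₂(0.0938/0.2) = -0.10246
  P(2)·log₂(P(2)/Q(2)) = 0.0337·log₂(0.0337/0.2) = -0.08658
  P(3)·log₂(P(3)/Q(3)) = 0.0261·log₂(0.0261/0.2) = -0.07668
  P(4)·log₂(P(4)/Q(4)) = 0.0099·log₂(0.0099/0.2) = -0.04293
  P(5)·log₂(P(5)/Q(5)) = 0.8365·log₂(0.8365/0.2) = 1.72684

D_KL(P||Q) = -0.10246 - 0.08658 - 0.07668 - 0.04293 + 1.72684 = 1.41819 ≈ 1.4182 bits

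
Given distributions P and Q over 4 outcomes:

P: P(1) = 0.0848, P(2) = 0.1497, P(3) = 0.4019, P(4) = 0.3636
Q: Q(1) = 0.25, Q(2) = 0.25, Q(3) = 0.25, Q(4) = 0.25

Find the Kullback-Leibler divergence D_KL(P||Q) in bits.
0.2287 bits

D_KL(P||Q) = Σ P(x) log₂(P(x)/Q(x))

Computing term by term:
  P(1)·log₂(P(1)/Q(1)) = 0.0848·log₂(0.0848/0.25) = -0.13227
  P(2)·log₂(P(2)/Q(2)) = 0.1497·log₂(0.1497/0.25) = -0.11076
  P(3)·log₂(P(3)/Q(3)) = 0.4019·log₂(0.4019/0.25) = 0.27526
  P(4)·log₂(P(4)/Q(4)) = 0.3636·log₂(0.3636/0.25) = 0.19650

D_KL(P||Q) = -0.13227 - 0.11076 + 0.27526 + 0.19650 = 0.22873 ≈ 0.2287 bits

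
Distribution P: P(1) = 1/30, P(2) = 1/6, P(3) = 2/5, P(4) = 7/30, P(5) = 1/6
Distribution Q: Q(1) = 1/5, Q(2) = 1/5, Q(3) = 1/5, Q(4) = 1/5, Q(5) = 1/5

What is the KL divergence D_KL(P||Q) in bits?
0.2780 bits

D_KL(P||Q) = Σ P(x) log₂(P(x)/Q(x))

Computing term by term:
  P(1)·log₂(P(1)/Q(1)) = (1/30)·log₂((1/30)/(1/5)) = -0.08617
  P(2)·log₂(P(2)/Q(2)) = (1/6)·log₂((1/6)/(1/5)) = -0.04384
  P(3)·log₂(P(3)/Q(3)) = (2/5)·log₂((2/5)/(1/5)) = 0.40000
  P(4)·log₂(P(4)/Q(4)) = (7/30)·log₂((7/30)/(1/5)) = 0.05189
  P(5)·log₂(P(5)/Q(5)) = (1/6)·log₂((1/6)/(1/5)) = -0.04384

D_KL(P||Q) = -0.08617 - 0.04384 + 0.40000 + 0.05189 - 0.04384 = 0.27804 ≈ 0.2780 bits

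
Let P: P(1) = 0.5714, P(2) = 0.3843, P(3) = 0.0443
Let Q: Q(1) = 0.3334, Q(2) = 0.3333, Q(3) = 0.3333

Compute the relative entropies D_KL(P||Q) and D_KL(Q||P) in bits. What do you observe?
D_KL(P||Q) = 0.3941 bits, D_KL(Q||P) = 0.6428 bits. The two directions give different values (D_KL(Q||P) exceeds D_KL(P||Q) by 0.2487 bits): KL divergence is asymmetric.

D_KL(P||Q) = Σ P(x) log₂(P(x)/Q(x))

Computing term by term:
  P(1)·log₂(P(1)/Q(1)) = 0.5714·log₂(0.5714/0.3334) = 0.44412
  P(2)·log₂(P(2)/Q(2)) = 0.3843·log₂(0.3843/0.3333) = 0.07894
  P(3)·log₂(P(3)/Q(3)) = 0.0443·log₂(0.0443/0.3333) = -0.12898

D_KL(P||Q) = 0.44412 + 0.07894 - 0.12898 = 0.39408 ≈ 0.3941 bits

D_KL(Q||P) = Σ Q(x) log₂(Q(x)/P(x))

Computing term by term:
  Q(1)·log₂(Q(1)/P(1)) = 0.3334·log₂(0.3334/0.5714) = -0.25913
  Q(2)·log₂(Q(2)/P(2)) = 0.3333·log₂(0.3333/0.3843) = -0.06846
  Q(3)·log₂(Q(3)/P(3)) = 0.3333·log₂(0.3333/0.0443) = 0.97038

D_KL(Q||P) = -0.25913 - 0.06846 + 0.97038 = 0.64279 ≈ 0.6428 bits

These are NOT equal (difference: 0.2487 bits). KL divergence is asymmetric: D_KL(P||Q) ≠ D_KL(Q||P) in general.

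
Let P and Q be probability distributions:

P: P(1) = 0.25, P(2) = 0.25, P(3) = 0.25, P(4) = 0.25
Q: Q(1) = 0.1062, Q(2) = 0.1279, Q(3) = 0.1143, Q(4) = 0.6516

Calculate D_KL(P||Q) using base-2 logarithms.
0.4873 bits

D_KL(P||Q) = Σ P(x) log₂(P(x)/Q(x))

Computing term by term:
  P(1)·log₂(P(1)/Q(1)) = 0.25·log₂(0.25/0.1062) = 0.30879
  P(2)·log₂(P(2)/Q(2)) = 0.25·log₂(0.25/0.1279) = 0.24173
  P(3)·log₂(P(3)/Q(3)) = 0.25·log₂(0.25/0.1143) = 0.28228
  P(4)·log₂(P(4)/Q(4)) = 0.25·log₂(0.25/0.6516) = -0.34551

D_KL(P||Q) = 0.30879 + 0.24173 + 0.28228 - 0.34551 = 0.48729 ≈ 0.4873 bits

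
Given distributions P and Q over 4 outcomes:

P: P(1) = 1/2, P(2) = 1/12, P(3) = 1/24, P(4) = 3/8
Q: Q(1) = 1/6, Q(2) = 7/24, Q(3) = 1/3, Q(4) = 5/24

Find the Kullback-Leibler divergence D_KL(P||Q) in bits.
0.8349 bits

D_KL(P||Q) = Σ P(x) log₂(P(x)/Q(x))

Computing term by term:
  P(1)·log₂(P(1)/Q(1)) = (1/2)·log₂((1/2)/(1/6)) = 0.79248
  P(2)·log₂(P(2)/Q(2)) = (1/12)·log₂((1/12)/(7/24)) = -0.15061
  P(3)·log₂(P(3)/Q(3)) = (1/24)·log₂((1/24)/(1/3)) = -0.12500
  P(4)·log₂(P(4)/Q(4)) = (3/8)·log₂((3/8)/(5/24)) = 0.31800

D_KL(P||Q) = 0.79248 - 0.15061 - 0.12500 + 0.31800 = 0.83487 ≈ 0.8349 bits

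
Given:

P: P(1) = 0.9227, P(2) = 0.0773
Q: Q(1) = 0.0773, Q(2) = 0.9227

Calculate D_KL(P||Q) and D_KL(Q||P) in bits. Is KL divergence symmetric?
D_KL(P||Q) = 3.0243 bits, D_KL(Q||P) = 3.0243 bits. The two values coincide for this particular pair, but no — KL divergence is not symmetric in general.

D_KL(P||Q) = Σ P(x) log₂(P(x)/Q(x))

Computing term by term:
  P(1)·log₂(P(1)/Q(1)) = 0.9227·log₂(0.9227/0.0773) = 3.30079
  P(2)·log₂(P(2)/Q(2)) = 0.0773·log₂(0.0773/0.9227) = -0.27653

D_KL(P||Q) = 3.30079 - 0.27653 = 3.02426 ≈ 3.0243 bits

D_KL(Q||P) = Σ Q(x) log₂(Q(x)/P(x))

Computing term by term:
  Q(1)·log₂(Q(1)/P(1)) = 0.0773·log₂(0.0773/0.9227) = -0.27653
  Q(2)·log₂(Q(2)/P(2)) = 0.9227·log₂(0.9227/0.0773) = 3.30079

D_KL(Q||P) = -0.27653 + 3.30079 = 3.02426 ≈ 3.0243 bits

These ARE equal here. Q is P with outcomes relabeled (Q(1) = P(2), Q(2) = P(1)) by a relabeling that is its own inverse, so the two sums contain exactly the same terms in a different order. This is a special case — KL divergence is not symmetric in general: D_KL(P||Q) ≠ D_KL(Q||P) for most P, Q.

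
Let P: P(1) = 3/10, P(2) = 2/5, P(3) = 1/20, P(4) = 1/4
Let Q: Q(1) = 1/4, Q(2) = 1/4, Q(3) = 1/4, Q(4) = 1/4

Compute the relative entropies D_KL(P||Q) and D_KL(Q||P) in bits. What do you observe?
D_KL(P||Q) = 0.2340 bits, D_KL(Q||P) = 0.3452 bits. The two directions give different values (D_KL(Q||P) exceeds D_KL(P||Q) by 0.1112 bits): KL divergence is asymmetric.

D_KL(P||Q) = Σ P(x) log₂(P(x)/Q(x))

Computing term by term:
  P(1)·log₂(P(1)/Q(1)) = (3/10)·log₂((3/10)/(1/4)) = 0.07891
  P(2)·log₂(P(2)/Q(2)) = (2/5)·log₂((2/5)/(1/4)) = 0.27123
  P(3)·log₂(P(3)/Q(3)) = (1/20)·log₂((1/20)/(1/4)) = -0.11610
  P(4)·log₂(P(4)/Q(4)) = (1/4)·log₂((1/4)/(1/4)) = 0.00000

D_KL(P||Q) = 0.07891 + 0.27123 - 0.11610 + 0.00000 = 0.23404 ≈ 0.2340 bits

D_KL(Q||P) = Σ Q(x) log₂(Q(x)/P(x))

Computing term by term:
  Q(1)·log₂(Q(1)/P(1)) = (1/4)·log₂((1/4)/(3/10)) = -0.06576
  Q(2)·log₂(Q(2)/P(2)) = (1/4)·log₂((1/4)/(2/5)) = -0.16952
  Q(3)·log₂(Q(3)/P(3)) = (1/4)·log₂((1/4)/(1/20)) = 0.58048
  Q(4)·log₂(Q(4)/P(4)) = (1/4)·log₂((1/4)/(1/4)) = 0.00000

D_KL(Q||P) = -0.06576 - 0.16952 + 0.58048 + 0.00000 = 0.34520 ≈ 0.3452 bits

These are NOT equal (difference: 0.1112 bits). KL divergence is asymmetric: D_KL(P||Q) ≠ D_KL(Q||P) in general.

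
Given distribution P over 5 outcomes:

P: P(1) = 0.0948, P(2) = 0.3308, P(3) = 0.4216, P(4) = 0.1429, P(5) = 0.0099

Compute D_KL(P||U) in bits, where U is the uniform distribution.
0.4794 bits

U(i) = 1/5 for all i

D_KL(P||U) = Σ P(x) log₂(P(x) / (1/5))
           = Σ P(x) log₂(P(x)) + log₂(5)
           = log₂(5) - H(P)

H(P) = -Σ P(x) log₂(P(x)):
  -P(1)·log₂(P(1)) = -(0.0948)·log₂(0.0948) = 0.32222
  -P(2)·log₂(P(2)) = -(0.3308)·log₂(0.3308) = 0.52795
  -P(3)·log₂(P(3)) = -(0.4216)·log₂(0.4216) = 0.52534
  -P(4)·log₂(P(4)) = -(0.1429)·log₂(0.1429) = 0.40111
  -P(5)·log₂(P(5)) = -(0.0099)·log₂(0.0099) = 0.06592
H(P) = 0.32222 + 0.52795 + 0.52534 + 0.40111 + 0.06592 = 1.84254 bits

log₂(5) = 2.32193 bits

D_KL(P||U) = 2.32193 - 1.84254 = 0.47939 ≈ 0.4794 bits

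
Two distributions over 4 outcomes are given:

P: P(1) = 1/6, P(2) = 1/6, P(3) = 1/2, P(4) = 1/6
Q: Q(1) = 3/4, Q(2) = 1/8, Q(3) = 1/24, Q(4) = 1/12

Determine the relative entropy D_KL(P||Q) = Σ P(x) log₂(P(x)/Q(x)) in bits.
1.6667 bits

D_KL(P||Q) = Σ P(x) log₂(P(x)/Q(x))

Computing term by term:
  P(1)·log₂(P(1)/Q(1)) = (1/6)·log₂((1/6)/(3/4)) = -0.36165
  P(2)·log₂(P(2)/Q(2)) = (1/6)·log₂((1/6)/(1/8)) = 0.06917
  P(3)·log₂(P(3)/Q(3)) = (1/2)·log₂((1/2)/(1/24)) = 1.79248
  P(4)·log₂(P(4)/Q(4)) = (1/6)·log₂((1/6)/(1/12)) = 0.16667

D_KL(P||Q) = -0.36165 + 0.06917 + 1.79248 + 0.16667 = 1.66667 ≈ 1.6667 bits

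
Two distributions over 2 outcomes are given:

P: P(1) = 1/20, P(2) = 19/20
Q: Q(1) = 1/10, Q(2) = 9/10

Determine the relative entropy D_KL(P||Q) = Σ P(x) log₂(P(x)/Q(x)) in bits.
0.0241 bits

D_KL(P||Q) = Σ P(x) log₂(P(x)/Q(x))

Computing term by term:
  P(1)·log₂(P(1)/Q(1)) = (1/20)·log₂((1/20)/(1/10)) = -0.05000
  P(2)·log₂(P(2)/Q(2)) = (19/20)·log₂((19/20)/(9/10)) = 0.07410

D_KL(P||Q) = -0.05000 + 0.07410 = 0.02410 ≈ 0.0241 bits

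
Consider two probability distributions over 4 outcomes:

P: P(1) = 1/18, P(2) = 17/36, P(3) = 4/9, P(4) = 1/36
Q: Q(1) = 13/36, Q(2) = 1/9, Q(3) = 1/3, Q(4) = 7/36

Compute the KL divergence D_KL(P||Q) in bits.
0.9422 bits

D_KL(P||Q) = Σ P(x) log₂(P(x)/Q(x))

Computing term by term:
  P(1)·log₂(P(1)/Q(1)) = (1/18)·log₂((1/18)/(13/36)) = -0.15002
  P(2)·log₂(P(2)/Q(2)) = (17/36)·log₂((17/36)/(1/9)) = 0.98575
  P(3)·log₂(P(3)/Q(3)) = (4/9)·log₂((4/9)/(1/3)) = 0.18446
  P(4)·log₂(P(4)/Q(4)) = (1/36)·log₂((1/36)/(7/36)) = -0.07798

D_KL(P||Q) = -0.15002 + 0.98575 + 0.18446 - 0.07798 = 0.94221 ≈ 0.9422 bits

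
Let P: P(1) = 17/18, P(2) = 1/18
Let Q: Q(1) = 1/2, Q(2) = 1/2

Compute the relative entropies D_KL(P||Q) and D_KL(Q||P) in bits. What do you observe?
D_KL(P||Q) = 0.6905 bits, D_KL(Q||P) = 1.1262 bits. The two directions give different values (D_KL(Q||P) exceeds D_KL(P||Q) by 0.4357 bits): KL divergence is asymmetric.

D_KL(P||Q) = Σ P(x) log₂(P(x)/Q(x))

Computing term by term:
  P(1)·log₂(P(1)/Q(1)) = (17/18)·log₂((17/18)/(1/2)) = 0.86656
  P(2)·log₂(P(2)/Q(2)) = (1/18)·log₂((1/18)/(1/2)) = -0.17611

D_KL(P||Q) = 0.86656 - 0.17611 = 0.69045 ≈ 0.6905 bits

D_KL(Q||P) = Σ Q(x) log₂(Q(x)/P(x))

Computing term by term:
  Q(1)·log₂(Q(1)/P(1)) = (1/2)·log₂((1/2)/(17/18)) = -0.45877
  Q(2)·log₂(Q(2)/P(2)) = (1/2)·log₂((1/2)/(1/18)) = 1.58496

D_KL(Q||P) = -0.45877 + 1.58496 = 1.12619 ≈ 1.1262 bits

These are NOT equal (difference: 0.4357 bits). KL divergence is asymmetric: D_KL(P||Q) ≠ D_KL(Q||P) in general.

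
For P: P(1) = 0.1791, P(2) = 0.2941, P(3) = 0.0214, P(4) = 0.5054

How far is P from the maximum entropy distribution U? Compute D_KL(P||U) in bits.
0.4201 bits

U(i) = 1/4 for all i

D_KL(P||U) = Σ P(x) log₂(P(x) / (1/4))
           = Σ P(x) log₂(P(x)) + log₂(4)
           = log₂(4) - H(P)

H(P) = -Σ P(x) log₂(P(x)):
  -P(1)·log₂(P(1)) = -(0.1791)·log₂(0.1791) = 0.44438
  -P(2)·log₂(P(2)) = -(0.2941)·log₂(0.2941) = 0.51927
  -P(3)·log₂(P(3)) = -(0.0214)·log₂(0.0214) = 0.11869
  -P(4)·log₂(P(4)) = -(0.5054)·log₂(0.5054) = 0.49757
H(P) = 0.44438 + 0.51927 + 0.11869 + 0.49757 = 1.57991 bits

log₂(4) = 2.00000 bits

D_KL(P||U) = 2.00000 - 1.57991 = 0.42009 ≈ 0.4201 bits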